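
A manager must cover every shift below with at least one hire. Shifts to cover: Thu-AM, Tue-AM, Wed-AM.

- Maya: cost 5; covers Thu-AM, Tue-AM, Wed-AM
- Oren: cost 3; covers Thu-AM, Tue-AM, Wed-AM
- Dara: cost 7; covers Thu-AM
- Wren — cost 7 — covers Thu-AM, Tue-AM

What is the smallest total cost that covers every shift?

3

Oren alone covers Thu-AM, Tue-AM, Wed-AM — every shift.
Total cost: 3.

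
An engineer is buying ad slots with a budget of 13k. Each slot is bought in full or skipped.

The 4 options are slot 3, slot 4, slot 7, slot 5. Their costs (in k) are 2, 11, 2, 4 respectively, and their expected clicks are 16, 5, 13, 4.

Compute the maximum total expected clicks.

33

Take slot 3, slot 7, and slot 5: cost 2 + 2 + 4 = 8 ≤ 13, expected clicks 16 + 13 + 4 = 33.
No other feasible combination does better.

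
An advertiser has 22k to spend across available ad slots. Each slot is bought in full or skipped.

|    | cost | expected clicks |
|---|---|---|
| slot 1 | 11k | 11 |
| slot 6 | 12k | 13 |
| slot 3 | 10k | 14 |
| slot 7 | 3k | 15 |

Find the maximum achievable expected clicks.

29

Take slot 3 and slot 7: cost 10 + 3 = 13 ≤ 22, expected clicks 14 + 15 = 29.
No other feasible combination does better.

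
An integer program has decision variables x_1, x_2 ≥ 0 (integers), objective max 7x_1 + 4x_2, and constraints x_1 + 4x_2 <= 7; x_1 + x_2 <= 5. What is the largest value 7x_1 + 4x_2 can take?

(x_1,x_2)=(5,0): 1·5+4·0=5≤7, 1·5+1·0=5≤5, objective 35.
(x_1,x_2)=(4,0): 1·4+4·0=4≤7, 1·4+1·0=4≤5, objective 28.
No feasible integer point exceeds 35.

35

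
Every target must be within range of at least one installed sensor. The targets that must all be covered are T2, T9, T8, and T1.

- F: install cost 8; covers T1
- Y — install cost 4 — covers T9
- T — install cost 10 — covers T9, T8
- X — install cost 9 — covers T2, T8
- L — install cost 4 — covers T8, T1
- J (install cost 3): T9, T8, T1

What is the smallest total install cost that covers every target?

12

Choose X and J: together they cover T2, T9, T8, T1 — every target.
Total install cost: 9 + 3 = 12.
No cover costs less than 12.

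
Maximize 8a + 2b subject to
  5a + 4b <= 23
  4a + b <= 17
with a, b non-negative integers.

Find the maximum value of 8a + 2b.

32

(a,b)=(4,0): 5·4+4·0=20≤23, 4·4+1·0=16≤17, objective 32.
(a,b)=(3,1): 5·3+4·1=19≤23, 4·3+1·1=13≤17, objective 26.
(a,b)=(3,0): 5·3+4·0=15≤23, 4·3+1·0=12≤17, objective 24.
The best lattice point is (4,0), giving 32.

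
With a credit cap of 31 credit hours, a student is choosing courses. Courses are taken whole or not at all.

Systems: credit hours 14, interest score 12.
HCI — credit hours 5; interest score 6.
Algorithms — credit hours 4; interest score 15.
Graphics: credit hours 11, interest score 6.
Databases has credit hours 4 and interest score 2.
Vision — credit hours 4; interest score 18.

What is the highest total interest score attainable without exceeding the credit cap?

53

Take Systems, HCI, Algorithms, Databases, and Vision: credit hours 14 + 5 + 4 + 4 + 4 = 31 ≤ 31, interest score 12 + 6 + 15 + 2 + 18 = 53.
No other feasible combination does better.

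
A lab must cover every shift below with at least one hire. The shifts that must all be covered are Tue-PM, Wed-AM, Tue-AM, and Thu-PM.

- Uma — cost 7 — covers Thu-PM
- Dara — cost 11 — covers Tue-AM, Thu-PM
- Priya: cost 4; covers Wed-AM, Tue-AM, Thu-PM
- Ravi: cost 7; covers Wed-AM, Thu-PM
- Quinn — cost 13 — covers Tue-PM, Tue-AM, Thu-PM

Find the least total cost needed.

17

Choose Priya and Quinn: together they cover Tue-PM, Wed-AM, Tue-AM, Thu-PM — every shift.
Total cost: 4 + 13 = 17.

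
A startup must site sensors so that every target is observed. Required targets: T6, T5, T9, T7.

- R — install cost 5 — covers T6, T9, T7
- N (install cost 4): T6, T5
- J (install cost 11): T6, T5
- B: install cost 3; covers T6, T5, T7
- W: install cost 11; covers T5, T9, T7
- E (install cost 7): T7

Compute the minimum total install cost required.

Choose R and B: together they cover T6, T5, T9, T7 — every target.
Total install cost: 5 + 3 = 8.
No cover costs less than 8.

8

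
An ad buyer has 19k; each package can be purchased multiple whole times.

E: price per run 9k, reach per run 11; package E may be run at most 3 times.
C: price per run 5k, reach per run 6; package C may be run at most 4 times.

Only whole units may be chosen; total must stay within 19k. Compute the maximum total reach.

23

E has the best ratio (11/9); taking only E gives at most 2×11 = 22 (stopped by the price limit).
Mixing does better — 1×E and 2×C: price 19 ≤ 19, reach 1·11 + 2·6 = 23.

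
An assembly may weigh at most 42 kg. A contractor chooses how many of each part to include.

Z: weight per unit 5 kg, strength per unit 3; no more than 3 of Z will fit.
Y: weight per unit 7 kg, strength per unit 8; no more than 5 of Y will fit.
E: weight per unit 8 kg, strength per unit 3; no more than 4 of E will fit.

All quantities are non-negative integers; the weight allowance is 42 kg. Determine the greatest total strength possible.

43

This is a bounded integer knapsack.
5×Y: weight 35 ≤ 42, strength 5·8 = 40.
1×Z and 5×Y: weight 40 ≤ 42, strength 1·3 + 5·8 = 43.
Best is 43.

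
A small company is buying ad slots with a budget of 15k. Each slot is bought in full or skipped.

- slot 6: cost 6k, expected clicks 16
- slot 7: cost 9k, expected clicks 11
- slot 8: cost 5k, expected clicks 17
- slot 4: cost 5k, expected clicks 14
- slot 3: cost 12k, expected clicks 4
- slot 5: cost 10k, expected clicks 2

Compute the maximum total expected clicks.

slot 8 + slot 4: cost 5 + 5 = 10 ≤ 15, expected clicks 17 + 14 = 31.
slot 6 + slot 8: cost 6 + 5 = 11 ≤ 15, expected clicks 16 + 17 = 33.
slot 6 + slot 4: cost 6 + 5 = 11 ≤ 15, expected clicks 16 + 14 = 30.
Best is slot 6 and slot 8 with total expected clicks 33.

33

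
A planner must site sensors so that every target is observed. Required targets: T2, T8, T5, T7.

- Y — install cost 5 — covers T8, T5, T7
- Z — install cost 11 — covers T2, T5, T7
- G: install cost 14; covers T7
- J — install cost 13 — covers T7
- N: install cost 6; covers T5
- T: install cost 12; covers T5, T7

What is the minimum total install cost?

Choose Y and Z: together they cover T2, T8, T5, T7 — every target.
Total install cost: 5 + 11 = 16.
No cover costs less than 16.

16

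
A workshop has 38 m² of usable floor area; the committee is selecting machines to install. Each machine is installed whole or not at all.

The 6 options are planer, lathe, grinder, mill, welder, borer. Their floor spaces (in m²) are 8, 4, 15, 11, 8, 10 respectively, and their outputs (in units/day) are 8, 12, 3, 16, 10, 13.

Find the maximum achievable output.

51

Take lathe, mill, welder, and borer: floor space 4 + 11 + 8 + 10 = 33 ≤ 38, output 12 + 16 + 10 + 13 = 51.
No other feasible combination does better.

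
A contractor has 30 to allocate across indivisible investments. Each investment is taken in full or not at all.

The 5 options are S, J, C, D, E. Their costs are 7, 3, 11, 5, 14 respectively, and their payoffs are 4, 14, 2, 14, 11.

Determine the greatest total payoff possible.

Treat it as a binary knapsack problem.
Allowing fractional choices, the relaxed optimum would be about 43.2, but investments are indivisible.
S + J + D + E: cost 7 + 3 + 5 + 14 = 29 ≤ 30, payoff 4 + 14 + 14 + 11 = 43.
J + D + E: cost 3 + 5 + 14 = 22 ≤ 30, payoff 14 + 14 + 11 = 39.
Best is S, J, D, and E with total payoff 43.

43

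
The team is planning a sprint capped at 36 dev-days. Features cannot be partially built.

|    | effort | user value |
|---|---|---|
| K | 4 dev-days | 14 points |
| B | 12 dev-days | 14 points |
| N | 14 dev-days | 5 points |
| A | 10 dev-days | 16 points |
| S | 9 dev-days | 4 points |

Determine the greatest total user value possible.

This is an integer program with binary decision variables.
K + B + A + S: effort 4 + 12 + 10 + 9 = 35 ≤ 36, user value 14 + 14 + 16 + 4 = 48.
K + B + A: effort 4 + 12 + 10 = 26 ≤ 36, user value 14 + 14 + 16 = 44.
Best is K, B, A, and S with total user value 48.

48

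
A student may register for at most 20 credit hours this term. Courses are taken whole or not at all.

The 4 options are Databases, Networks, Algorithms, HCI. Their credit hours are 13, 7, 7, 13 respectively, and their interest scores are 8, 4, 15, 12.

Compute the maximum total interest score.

This is a 0-1 knapsack instance.
Algorithms + HCI: credit hours 7 + 13 = 20 ≤ 20, interest score 15 + 12 = 27.
Databases + Algorithms: credit hours 13 + 7 = 20 ≤ 20, interest score 8 + 15 = 23.
Best is Algorithms and HCI with total interest score 27.

27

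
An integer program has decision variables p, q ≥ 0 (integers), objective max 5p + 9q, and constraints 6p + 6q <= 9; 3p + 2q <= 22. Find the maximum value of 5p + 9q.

The continuous relaxation peaks at (0, 1.5) with value 13.50; rounding to a feasible lattice point costs some objective.
(p,q)=(0,1): 6·0+6·1=6≤9, 3·0+2·1=2≤22, objective 9.
(p,q)=(1,0): 6·1+6·0=6≤9, 3·1+2·0=3≤22, objective 5.
The best lattice point is (0,1), giving 9.

9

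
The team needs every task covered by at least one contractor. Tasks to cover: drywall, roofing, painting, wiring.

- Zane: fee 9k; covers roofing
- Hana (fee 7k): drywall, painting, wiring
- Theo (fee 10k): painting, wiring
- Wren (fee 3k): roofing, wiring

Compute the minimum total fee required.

Choose Hana and Wren: together they cover drywall, roofing, painting, wiring — every task.
Total fee: 7 + 3 = 10.
No cover costs less than 10.

10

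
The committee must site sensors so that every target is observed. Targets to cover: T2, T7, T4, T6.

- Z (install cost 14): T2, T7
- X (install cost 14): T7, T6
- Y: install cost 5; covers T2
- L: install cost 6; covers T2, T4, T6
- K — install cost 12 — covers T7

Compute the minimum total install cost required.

Choose L and K: together they cover T2, T7, T4, T6 — every target.
Total install cost: 6 + 12 = 18.

18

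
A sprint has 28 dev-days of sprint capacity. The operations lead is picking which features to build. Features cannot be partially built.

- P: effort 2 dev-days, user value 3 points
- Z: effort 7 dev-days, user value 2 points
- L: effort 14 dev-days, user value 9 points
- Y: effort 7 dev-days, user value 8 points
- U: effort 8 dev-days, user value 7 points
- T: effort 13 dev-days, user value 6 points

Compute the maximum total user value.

Allowing fractional choices, the relaxed optimum would be about 25.1, but features are indivisible.
P + L + Y: effort 2 + 14 + 7 = 23 ≤ 28, user value 3 + 9 + 8 = 20.
P + Z + Y + U: effort 2 + 7 + 7 + 8 = 24 ≤ 28, user value 3 + 2 + 8 + 7 = 20.
Y + U + T: effort 7 + 8 + 13 = 28 ≤ 28, user value 8 + 7 + 6 = 21.
Best is Y, U, and T with total user value 21.

21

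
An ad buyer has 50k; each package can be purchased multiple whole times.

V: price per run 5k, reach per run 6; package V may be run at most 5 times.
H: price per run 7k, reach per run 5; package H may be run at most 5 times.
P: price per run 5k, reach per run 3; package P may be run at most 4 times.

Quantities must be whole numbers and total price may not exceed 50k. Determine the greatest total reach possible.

46

5×V, 2×H, and 2×P: price 49 ≤ 50, reach 5·6 + 2·5 + 2·3 = 46.
5×V and 3×H: price 46 ≤ 50, reach 5·6 + 3·5 = 45.
Best is 46.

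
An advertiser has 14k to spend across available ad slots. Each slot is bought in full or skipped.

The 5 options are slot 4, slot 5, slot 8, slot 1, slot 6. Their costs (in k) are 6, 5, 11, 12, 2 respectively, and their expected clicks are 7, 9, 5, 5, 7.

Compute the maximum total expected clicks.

23

slot 4 + slot 5: cost 6 + 5 = 11 ≤ 14, expected clicks 7 + 9 = 16.
slot 5 + slot 6: cost 5 + 2 = 7 ≤ 14, expected clicks 9 + 7 = 16.
slot 4 + slot 5 + slot 6: cost 6 + 5 + 2 = 13 ≤ 14, expected clicks 7 + 9 + 7 = 23.
Best is slot 4, slot 5, and slot 6 with total expected clicks 23.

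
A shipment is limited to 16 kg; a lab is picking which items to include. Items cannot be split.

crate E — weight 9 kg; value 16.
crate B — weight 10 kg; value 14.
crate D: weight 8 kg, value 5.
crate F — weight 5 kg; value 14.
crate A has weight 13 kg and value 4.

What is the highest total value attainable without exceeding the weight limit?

30

crate E + crate F: weight 9 + 5 = 14 ≤ 16, value 16 + 14 = 30.
crate B + crate F: weight 10 + 5 = 15 ≤ 16, value 14 + 14 = 28.
crate D + crate F: weight 8 + 5 = 13 ≤ 16, value 5 + 14 = 19.
Best is crate E and crate F with total value 30.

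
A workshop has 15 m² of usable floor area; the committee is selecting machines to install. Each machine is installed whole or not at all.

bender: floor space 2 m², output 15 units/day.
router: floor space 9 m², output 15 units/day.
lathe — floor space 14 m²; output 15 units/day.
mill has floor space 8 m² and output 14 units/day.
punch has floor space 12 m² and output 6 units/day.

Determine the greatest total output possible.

Treat it as a binary knapsack problem.
Take bender and router: floor space 2 + 9 = 11 ≤ 15, output 15 + 15 = 30.
No other feasible combination does better.

30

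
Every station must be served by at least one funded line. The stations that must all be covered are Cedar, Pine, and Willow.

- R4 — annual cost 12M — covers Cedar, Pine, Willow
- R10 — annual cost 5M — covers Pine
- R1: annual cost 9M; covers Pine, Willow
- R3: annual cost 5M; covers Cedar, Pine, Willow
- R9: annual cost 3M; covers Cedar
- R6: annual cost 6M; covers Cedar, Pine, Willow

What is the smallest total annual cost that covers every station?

5

This is an integer covering problem.
R3 alone covers Cedar, Pine, Willow — every station.
Total annual cost: 5.
No cover costs less than 5.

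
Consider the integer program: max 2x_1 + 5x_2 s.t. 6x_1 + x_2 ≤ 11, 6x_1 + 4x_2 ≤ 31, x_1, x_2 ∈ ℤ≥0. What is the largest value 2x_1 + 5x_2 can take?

35

(x_1,x_2)=(0,7) is feasible, giving 35.
(x_1,x_2)=(0,6) is feasible, giving 30.
The best lattice point is (0,7), giving 35.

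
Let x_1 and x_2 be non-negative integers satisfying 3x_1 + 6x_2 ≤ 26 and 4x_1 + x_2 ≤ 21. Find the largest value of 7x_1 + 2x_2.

37

Relaxing integrality, the LP optimum is 37.24 at (x_1,x_2) = (4.76, 1.95), which is not an integer point.
(x_1,x_2)=(5,1): 3·5+6·1=21≤26, 4·5+1·1=21≤21, objective 37.
(x_1,x_2)=(5,0): 3·5+6·0=15≤26, 4·5+1·0=20≤21, objective 35.
(x_1,x_2)=(4,2): 3·4+6·2=24≤26, 4·4+1·2=18≤21, objective 32.
(x_1,x_2)=(4,1): 3·4+6·1=18≤26, 4·4+1·1=17≤21, objective 30.
No feasible integer point exceeds 37.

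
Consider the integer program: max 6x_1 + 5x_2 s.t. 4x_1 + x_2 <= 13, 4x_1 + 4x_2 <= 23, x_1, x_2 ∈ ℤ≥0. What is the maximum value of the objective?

The continuous relaxation peaks at (2.42, 3.33) with value 31.17; rounding to a feasible lattice point costs some objective.
(x_1,x_2)=(2,3): 4·2+1·3=11≤13, 4·2+4·3=20≤23, objective 27.
(x_1,x_2)=(1,4): 4·1+1·4=8≤13, 4·1+4·4=20≤23, objective 26.
(x_1,x_2)=(2,2): 4·2+1·2=10≤13, 4·2+4·2=16≤23, objective 22.
No feasible integer point exceeds 27.

27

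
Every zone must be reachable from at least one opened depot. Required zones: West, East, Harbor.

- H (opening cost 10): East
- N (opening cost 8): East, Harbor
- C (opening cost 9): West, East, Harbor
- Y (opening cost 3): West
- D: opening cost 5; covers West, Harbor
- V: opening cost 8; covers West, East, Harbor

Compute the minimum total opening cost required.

This is an integer covering problem.
V alone covers West, East, Harbor — every zone.
Total opening cost: 8.

8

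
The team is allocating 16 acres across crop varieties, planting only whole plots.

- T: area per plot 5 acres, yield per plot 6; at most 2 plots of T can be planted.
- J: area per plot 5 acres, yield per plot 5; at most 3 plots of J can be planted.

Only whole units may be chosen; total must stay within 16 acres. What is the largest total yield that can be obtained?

17

2×T and 1×J: area 15 ≤ 16, yield 2·6 + 1·5 = 17.
1×T and 2×J: area 15 ≤ 16, yield 1·6 + 2·5 = 16.
Best is 17.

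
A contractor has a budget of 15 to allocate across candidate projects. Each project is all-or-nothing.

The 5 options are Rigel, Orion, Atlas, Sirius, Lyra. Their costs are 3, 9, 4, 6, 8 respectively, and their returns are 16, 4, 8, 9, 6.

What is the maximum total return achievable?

Treat it as a binary knapsack problem.
Take Rigel, Atlas, and Sirius: cost 3 + 4 + 6 = 13 ≤ 15, return 16 + 8 + 9 = 33.
No other feasible combination does better.

33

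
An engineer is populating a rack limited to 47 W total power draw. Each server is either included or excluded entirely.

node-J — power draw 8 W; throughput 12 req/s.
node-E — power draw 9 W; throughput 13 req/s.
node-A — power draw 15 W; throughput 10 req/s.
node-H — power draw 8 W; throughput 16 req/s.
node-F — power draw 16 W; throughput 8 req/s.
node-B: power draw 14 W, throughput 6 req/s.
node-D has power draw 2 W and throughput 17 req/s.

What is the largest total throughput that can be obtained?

68

node-J + node-E + node-H + node-F + node-D: power draw 8 + 9 + 8 + 16 + 2 = 43 ≤ 47, throughput 12 + 13 + 16 + 8 + 17 = 66.
node-J + node-E + node-A + node-H + node-D: power draw 8 + 9 + 15 + 8 + 2 = 42 ≤ 47, throughput 12 + 13 + 10 + 16 + 17 = 68.
node-J + node-E + node-H + node-B + node-D: power draw 8 + 9 + 8 + 14 + 2 = 41 ≤ 47, throughput 12 + 13 + 16 + 6 + 17 = 64.
Best is node-J, node-E, node-A, node-H, and node-D with total throughput 68.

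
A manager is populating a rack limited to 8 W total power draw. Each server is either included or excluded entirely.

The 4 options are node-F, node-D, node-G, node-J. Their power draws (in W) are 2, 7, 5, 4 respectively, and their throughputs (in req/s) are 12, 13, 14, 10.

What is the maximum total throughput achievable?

This is an integer program with binary decision variables.
Allowing fractional choices, the relaxed optimum would be about 28.5, but servers are indivisible.
node-G: power draw 5 ≤ 8, throughput 14.
node-F + node-G: power draw 2 + 5 = 7 ≤ 8, throughput 12 + 14 = 26.
node-F + node-J: power draw 2 + 4 = 6 ≤ 8, throughput 12 + 10 = 22.
Best is node-F and node-G with total throughput 26.

26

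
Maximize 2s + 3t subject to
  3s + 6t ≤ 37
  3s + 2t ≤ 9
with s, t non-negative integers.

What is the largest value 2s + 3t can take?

12

(s,t)=(0,4) is feasible, giving 12.
(s,t)=(1,3) is feasible, giving 11.
Maximum is 12 at (s,t)=(0,4).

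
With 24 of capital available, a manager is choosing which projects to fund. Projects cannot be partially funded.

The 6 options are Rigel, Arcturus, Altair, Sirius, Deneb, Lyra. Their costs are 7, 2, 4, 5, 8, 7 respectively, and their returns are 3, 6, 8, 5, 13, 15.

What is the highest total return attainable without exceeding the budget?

Treat it as a binary knapsack problem.
Altair + Sirius + Deneb + Lyra: cost 4 + 5 + 8 + 7 = 24 ≤ 24, return 8 + 5 + 13 + 15 = 41.
Arcturus + Altair + Deneb + Lyra: cost 2 + 4 + 8 + 7 = 21 ≤ 24, return 6 + 8 + 13 + 15 = 42.
Arcturus + Sirius + Deneb + Lyra: cost 2 + 5 + 8 + 7 = 22 ≤ 24, return 6 + 5 + 13 + 15 = 39.
Best is Arcturus, Altair, Deneb, and Lyra with total return 42.

42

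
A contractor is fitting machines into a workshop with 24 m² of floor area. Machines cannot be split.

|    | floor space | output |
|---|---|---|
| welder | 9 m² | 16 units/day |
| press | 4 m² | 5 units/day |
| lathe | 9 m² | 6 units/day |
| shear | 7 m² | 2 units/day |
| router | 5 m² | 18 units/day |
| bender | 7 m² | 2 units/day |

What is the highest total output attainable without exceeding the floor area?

Treat it as a binary knapsack problem.
Take welder, lathe, and router: floor space 9 + 9 + 5 = 23 ≤ 24, output 16 + 6 + 18 = 40.
No other feasible combination does better.

40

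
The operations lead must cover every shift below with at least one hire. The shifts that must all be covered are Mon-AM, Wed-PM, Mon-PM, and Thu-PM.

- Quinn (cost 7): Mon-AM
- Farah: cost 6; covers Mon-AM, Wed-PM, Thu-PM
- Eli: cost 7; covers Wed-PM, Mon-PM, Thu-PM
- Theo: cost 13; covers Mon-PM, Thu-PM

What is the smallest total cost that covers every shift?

Choose Farah and Eli: together they cover Mon-AM, Wed-PM, Mon-PM, Thu-PM — every shift.
Total cost: 6 + 7 = 13.
No cover costs less than 13.

13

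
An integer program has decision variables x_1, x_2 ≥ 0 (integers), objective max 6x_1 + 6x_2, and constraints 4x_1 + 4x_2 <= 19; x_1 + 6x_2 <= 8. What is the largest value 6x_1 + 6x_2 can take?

The continuous relaxation peaks at (4.75, 0) with value 28.50; rounding to a feasible lattice point costs some objective.
(x_1,x_2)=(4,0): 4·4+4·0=16≤19, 1·4+6·0=4≤8, objective 24.
(x_1,x_2)=(3,0): 4·3+4·0=12≤19, 1·3+6·0=3≤8, objective 18.
No feasible integer point exceeds 24.

24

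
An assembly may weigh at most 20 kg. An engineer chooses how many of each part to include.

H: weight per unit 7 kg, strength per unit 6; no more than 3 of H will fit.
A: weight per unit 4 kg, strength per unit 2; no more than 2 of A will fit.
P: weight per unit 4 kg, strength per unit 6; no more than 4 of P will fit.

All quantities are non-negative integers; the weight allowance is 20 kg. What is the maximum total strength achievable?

P has the best ratio (6/4); taking only P gives at most 4×6 = 24 (stopped by the supply cap of 4).
Mixing does better — 1×A and 4×P: weight 20 ≤ 20, strength 1·2 + 4·6 = 26.

26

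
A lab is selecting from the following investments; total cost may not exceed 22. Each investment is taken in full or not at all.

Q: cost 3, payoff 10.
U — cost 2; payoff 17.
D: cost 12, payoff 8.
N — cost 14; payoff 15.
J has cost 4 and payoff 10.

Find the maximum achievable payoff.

Allowing fractional choices, the relaxed optimum would be about 50.9, but investments are indivisible.
U + N + J: cost 2 + 14 + 4 = 20 ≤ 22, payoff 17 + 15 + 10 = 42.
Q + U + D + J: cost 3 + 2 + 12 + 4 = 21 ≤ 22, payoff 10 + 17 + 8 + 10 = 45.
Q + U + N: cost 3 + 2 + 14 = 19 ≤ 22, payoff 10 + 17 + 15 = 42.
Best is Q, U, D, and J with total payoff 45.

45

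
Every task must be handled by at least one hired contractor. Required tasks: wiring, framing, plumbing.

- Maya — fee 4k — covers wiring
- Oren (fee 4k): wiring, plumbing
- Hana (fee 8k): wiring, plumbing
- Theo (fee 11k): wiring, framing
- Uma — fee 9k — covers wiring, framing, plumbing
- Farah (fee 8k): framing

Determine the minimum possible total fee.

The greedy cost-per-new-task heuristic would pick Oren and Farah for 12, but a cheaper cover exists.
Uma alone covers wiring, framing, plumbing — every task.
Total fee: 9.
No cover costs less than 9.

9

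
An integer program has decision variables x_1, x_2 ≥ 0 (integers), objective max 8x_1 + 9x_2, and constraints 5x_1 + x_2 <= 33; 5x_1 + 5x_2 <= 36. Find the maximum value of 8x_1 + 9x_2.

63

The continuous relaxation peaks at (0, 7.2) with value 64.80; rounding to a feasible lattice point costs some objective.
(x_1,x_2)=(0,7): 5·0+1·7=7≤33, 5·0+5·7=35≤36, objective 63.
(x_1,x_2)=(1,6): 5·1+1·6=11≤33, 5·1+5·6=35≤36, objective 62.
(x_1,x_2)=(0,6): 5·0+1·6=6≤33, 5·0+5·6=30≤36, objective 54.
The best lattice point is (0,7), giving 63.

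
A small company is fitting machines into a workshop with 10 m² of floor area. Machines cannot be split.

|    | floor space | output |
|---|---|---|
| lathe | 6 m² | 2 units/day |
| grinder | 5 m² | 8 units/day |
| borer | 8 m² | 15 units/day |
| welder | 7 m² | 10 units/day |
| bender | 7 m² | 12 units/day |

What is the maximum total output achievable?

15

welder: floor space 7 ≤ 10, output 10.
borer: floor space 8 ≤ 10, output 15.
bender: floor space 7 ≤ 10, output 12.
Best is borer with total output 15.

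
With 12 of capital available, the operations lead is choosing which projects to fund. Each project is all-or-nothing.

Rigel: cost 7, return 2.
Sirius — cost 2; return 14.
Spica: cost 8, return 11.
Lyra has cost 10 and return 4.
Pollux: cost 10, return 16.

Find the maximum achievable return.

This is a 0-1 knapsack instance.
Sirius + Spica: cost 2 + 8 = 10 ≤ 12, return 14 + 11 = 25.
Sirius + Lyra: cost 2 + 10 = 12 ≤ 12, return 14 + 4 = 18.
Sirius + Pollux: cost 2 + 10 = 12 ≤ 12, return 14 + 16 = 30.
Best is Sirius and Pollux with total return 30.

30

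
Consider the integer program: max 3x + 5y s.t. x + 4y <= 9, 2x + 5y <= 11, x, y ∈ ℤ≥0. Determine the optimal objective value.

15

(x,y)=(5,0): 1·5+4·0=5≤9, 2·5+5·0=10≤11, objective 15.
(x,y)=(4,0): 1·4+4·0=4≤9, 2·4+5·0=8≤11, objective 12.
The best lattice point is (5,0), giving 15.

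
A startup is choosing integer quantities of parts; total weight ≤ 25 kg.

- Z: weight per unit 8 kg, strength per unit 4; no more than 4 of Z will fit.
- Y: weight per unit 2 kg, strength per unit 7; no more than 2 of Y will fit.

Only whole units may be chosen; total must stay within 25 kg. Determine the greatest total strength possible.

22

Take 2×Z and 2×Y: weight 20 ≤ 25, strength 2·4 + 2·7 = 22.
Y has the best ratio (7/2) and is taken to its limit of 2; remaining capacity is filled optimally with the others.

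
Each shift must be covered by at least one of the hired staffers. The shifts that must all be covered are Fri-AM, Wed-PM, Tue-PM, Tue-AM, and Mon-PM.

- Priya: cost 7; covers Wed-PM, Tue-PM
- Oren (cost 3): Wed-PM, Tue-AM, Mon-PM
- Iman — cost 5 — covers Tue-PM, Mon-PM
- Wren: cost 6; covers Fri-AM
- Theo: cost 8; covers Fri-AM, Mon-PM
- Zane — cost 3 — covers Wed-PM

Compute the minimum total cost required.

14

Choose Oren, Iman, and Wren: together they cover Fri-AM, Wed-PM, Tue-PM, Tue-AM, Mon-PM — every shift.
Total cost: 3 + 5 + 6 = 14.
No cover costs less than 14.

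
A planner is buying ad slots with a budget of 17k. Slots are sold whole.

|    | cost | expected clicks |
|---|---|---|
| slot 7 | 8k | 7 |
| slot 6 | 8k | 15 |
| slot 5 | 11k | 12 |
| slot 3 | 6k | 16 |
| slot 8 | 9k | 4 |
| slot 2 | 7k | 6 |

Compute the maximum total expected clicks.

Allowing fractional choices, the relaxed optimum would be about 34.3, but ad slots are indivisible.
slot 7 + slot 3: cost 8 + 6 = 14 ≤ 17, expected clicks 7 + 16 = 23.
slot 5 + slot 3: cost 11 + 6 = 17 ≤ 17, expected clicks 12 + 16 = 28.
slot 6 + slot 3: cost 8 + 6 = 14 ≤ 17, expected clicks 15 + 16 = 31.
Best is slot 6 and slot 3 with total expected clicks 31.

31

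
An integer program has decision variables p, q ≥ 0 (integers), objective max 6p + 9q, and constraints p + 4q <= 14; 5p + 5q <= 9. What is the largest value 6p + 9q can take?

9

(p,q)=(0,1) is feasible, giving 9.
(p,q)=(1,0) is feasible, giving 6.
(p,q)=(0,0) is feasible, giving 0.
Maximum is 9 at (p,q)=(0,1).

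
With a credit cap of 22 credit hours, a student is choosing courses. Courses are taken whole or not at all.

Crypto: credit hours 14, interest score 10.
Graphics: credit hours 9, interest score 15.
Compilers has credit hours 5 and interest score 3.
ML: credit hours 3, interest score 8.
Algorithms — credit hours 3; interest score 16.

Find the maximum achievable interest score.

Take Graphics, Compilers, ML, and Algorithms: credit hours 9 + 5 + 3 + 3 = 20 ≤ 22, interest score 15 + 3 + 8 + 16 = 42.
No other feasible combination does better.

42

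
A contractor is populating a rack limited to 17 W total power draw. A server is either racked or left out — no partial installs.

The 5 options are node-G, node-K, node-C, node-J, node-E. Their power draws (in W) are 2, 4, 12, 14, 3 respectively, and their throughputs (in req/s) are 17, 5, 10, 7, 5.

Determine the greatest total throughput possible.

32

Allowing fractional choices, the relaxed optimum would be about 33.7, but servers are indivisible.
node-G + node-C: power draw 2 + 12 = 14 ≤ 17, throughput 17 + 10 = 27.
node-G + node-K + node-E: power draw 2 + 4 + 3 = 9 ≤ 17, throughput 17 + 5 + 5 = 27.
node-G + node-C + node-E: power draw 2 + 12 + 3 = 17 ≤ 17, throughput 17 + 10 + 5 = 32.
Best is node-G, node-C, and node-E with total throughput 32.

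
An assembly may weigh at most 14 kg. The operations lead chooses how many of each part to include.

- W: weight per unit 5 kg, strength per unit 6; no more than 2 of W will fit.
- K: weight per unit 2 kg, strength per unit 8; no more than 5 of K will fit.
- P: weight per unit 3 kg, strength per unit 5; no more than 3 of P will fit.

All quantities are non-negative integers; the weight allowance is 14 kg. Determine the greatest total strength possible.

This is a bounded integer knapsack.
5×K and 1×P: weight 13 ≤ 14, strength 5·8 + 1·5 = 45.
4×K and 2×P: weight 14 ≤ 14, strength 4·8 + 2·5 = 42.
Best is 45.

45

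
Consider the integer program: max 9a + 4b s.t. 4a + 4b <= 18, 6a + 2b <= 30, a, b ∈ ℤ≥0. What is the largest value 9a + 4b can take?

(a,b)=(4,0) is feasible, giving 36.
(a,b)=(3,1) is feasible, giving 31.
No feasible integer point exceeds 36.

36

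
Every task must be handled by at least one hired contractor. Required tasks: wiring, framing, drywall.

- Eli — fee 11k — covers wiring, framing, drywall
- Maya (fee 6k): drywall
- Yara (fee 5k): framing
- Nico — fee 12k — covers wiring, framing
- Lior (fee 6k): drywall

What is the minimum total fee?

Eli alone covers wiring, framing, drywall — every task.
Total fee: 11.
No cover costs less than 11.

11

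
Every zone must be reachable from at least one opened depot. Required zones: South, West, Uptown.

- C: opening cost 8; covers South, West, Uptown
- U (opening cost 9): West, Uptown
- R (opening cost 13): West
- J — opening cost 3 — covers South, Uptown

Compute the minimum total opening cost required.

C alone covers South, West, Uptown — every zone.
Total opening cost: 8.

8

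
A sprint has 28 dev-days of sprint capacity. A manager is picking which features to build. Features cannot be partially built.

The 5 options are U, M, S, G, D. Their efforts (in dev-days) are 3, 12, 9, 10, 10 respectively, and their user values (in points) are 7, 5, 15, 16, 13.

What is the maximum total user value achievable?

U + S + D: effort 3 + 9 + 10 = 22 ≤ 28, user value 7 + 15 + 13 = 35.
U + S + G: effort 3 + 9 + 10 = 22 ≤ 28, user value 7 + 15 + 16 = 38.
U + G + D: effort 3 + 10 + 10 = 23 ≤ 28, user value 7 + 16 + 13 = 36.
Best is U, S, and G with total user value 38.

38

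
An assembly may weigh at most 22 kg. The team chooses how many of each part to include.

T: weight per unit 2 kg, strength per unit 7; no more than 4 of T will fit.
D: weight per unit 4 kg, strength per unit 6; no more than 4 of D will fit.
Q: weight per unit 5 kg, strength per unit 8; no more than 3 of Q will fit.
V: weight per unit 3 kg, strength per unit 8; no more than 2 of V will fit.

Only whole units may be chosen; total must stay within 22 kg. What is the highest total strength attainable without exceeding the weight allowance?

3×T, 2×Q, and 2×V: weight 22 ≤ 22, strength 3·7 + 2·8 + 2·8 = 53.
4×T, 2×D, and 2×V: weight 22 ≤ 22, strength 4·7 + 2·6 + 2·8 = 56.
Best is 56.

56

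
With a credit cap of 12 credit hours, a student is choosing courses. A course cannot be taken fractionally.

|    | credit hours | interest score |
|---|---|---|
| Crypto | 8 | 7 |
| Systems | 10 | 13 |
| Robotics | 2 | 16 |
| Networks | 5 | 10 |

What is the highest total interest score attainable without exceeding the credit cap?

Treat it as a binary knapsack problem.
Crypto + Robotics: credit hours 8 + 2 = 10 ≤ 12, interest score 7 + 16 = 23.
Robotics + Networks: credit hours 2 + 5 = 7 ≤ 12, interest score 16 + 10 = 26.
Systems + Robotics: credit hours 10 + 2 = 12 ≤ 12, interest score 13 + 16 = 29.
Best is Systems and Robotics with total interest score 29.

29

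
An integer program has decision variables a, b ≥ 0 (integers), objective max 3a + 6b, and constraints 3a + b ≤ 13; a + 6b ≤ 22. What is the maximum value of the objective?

(a,b)=(3,3): 3·3+1·3=12≤13, 1·3+6·3=21≤22, objective 27.
(a,b)=(2,3): 3·2+1·3=9≤13, 1·2+6·3=20≤22, objective 24.
Maximum is 27 at (a,b)=(3,3).

27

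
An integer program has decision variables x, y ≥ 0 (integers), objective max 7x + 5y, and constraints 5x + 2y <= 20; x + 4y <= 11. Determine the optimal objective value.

31

(x,y)=(3,2) is feasible, giving 31.
(x,y)=(4,0) is feasible, giving 28.
(x,y)=(3,1) is feasible, giving 26.
(x,y)=(2,2) is feasible, giving 24.
The best lattice point is (3,2), giving 31.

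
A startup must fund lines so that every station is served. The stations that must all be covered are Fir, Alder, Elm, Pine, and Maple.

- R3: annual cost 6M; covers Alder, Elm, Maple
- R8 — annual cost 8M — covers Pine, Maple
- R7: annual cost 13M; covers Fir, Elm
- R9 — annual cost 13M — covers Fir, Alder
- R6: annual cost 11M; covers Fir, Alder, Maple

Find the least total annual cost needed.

25

This is an integer covering problem.
Choose R3, R8, and R6: together they cover Fir, Alder, Elm, Pine, Maple — every station.
Total annual cost: 6 + 8 + 11 = 25.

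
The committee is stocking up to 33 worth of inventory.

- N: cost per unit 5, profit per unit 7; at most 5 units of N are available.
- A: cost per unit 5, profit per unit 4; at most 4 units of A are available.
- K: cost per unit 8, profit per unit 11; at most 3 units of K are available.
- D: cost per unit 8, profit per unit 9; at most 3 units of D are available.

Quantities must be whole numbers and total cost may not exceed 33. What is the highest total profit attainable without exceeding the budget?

46

N has the best ratio (7/5); taking only N gives at most 5×7 = 35 (stopped by the supply cap of 5).
Mixing does better — 5×N and 1×K: cost 33 ≤ 33, profit 5·7 + 1·11 = 46.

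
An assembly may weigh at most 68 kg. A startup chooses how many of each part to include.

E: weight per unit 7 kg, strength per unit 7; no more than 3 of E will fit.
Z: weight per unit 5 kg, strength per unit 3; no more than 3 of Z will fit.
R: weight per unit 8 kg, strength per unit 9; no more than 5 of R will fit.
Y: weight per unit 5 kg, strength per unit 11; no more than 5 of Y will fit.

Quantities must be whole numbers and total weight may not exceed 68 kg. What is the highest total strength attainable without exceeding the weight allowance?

100

2×E, 1×Z, 3×R, and 5×Y: weight 68 ≤ 68, strength 2·7 + 1·3 + 3·9 + 5·11 = 99.
5×R and 5×Y: weight 65 ≤ 68, strength 5·9 + 5·11 = 100.
Best is 100.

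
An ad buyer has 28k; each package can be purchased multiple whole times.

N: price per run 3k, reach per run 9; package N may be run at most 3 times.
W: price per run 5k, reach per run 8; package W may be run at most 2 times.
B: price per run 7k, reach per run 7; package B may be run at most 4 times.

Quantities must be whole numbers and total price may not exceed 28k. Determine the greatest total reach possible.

N has the best ratio (9/3); taking only N gives at most 3×9 = 27 (stopped by the supply cap of 3).
Mixing does better — 3×N, 2×W, and 1×B: price 26 ≤ 28, reach 3·9 + 2·8 + 1·7 = 50.

50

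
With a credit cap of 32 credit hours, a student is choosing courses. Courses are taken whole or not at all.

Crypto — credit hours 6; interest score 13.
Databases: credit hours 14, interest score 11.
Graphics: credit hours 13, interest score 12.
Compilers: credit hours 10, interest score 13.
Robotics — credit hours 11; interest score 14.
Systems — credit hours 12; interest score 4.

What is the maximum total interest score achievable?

40

Allowing fractional choices, the relaxed optimum would be about 44.6, but courses are indivisible.
Crypto + Compilers + Robotics: credit hours 6 + 10 + 11 = 27 ≤ 32, interest score 13 + 13 + 14 = 40.
Crypto + Graphics + Robotics: credit hours 6 + 13 + 11 = 30 ≤ 32, interest score 13 + 12 + 14 = 39.
Crypto + Graphics + Compilers: credit hours 6 + 13 + 10 = 29 ≤ 32, interest score 13 + 12 + 13 = 38.
Best is Crypto, Compilers, and Robotics with total interest score 40.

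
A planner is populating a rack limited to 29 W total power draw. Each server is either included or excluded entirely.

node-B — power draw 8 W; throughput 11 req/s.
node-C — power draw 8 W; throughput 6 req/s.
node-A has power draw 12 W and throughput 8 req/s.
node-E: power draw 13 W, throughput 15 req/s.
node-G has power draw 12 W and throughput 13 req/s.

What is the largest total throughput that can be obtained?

node-B + node-C + node-G: power draw 8 + 8 + 12 = 28 ≤ 29, throughput 11 + 6 + 13 = 30.
node-E + node-G: power draw 13 + 12 = 25 ≤ 29, throughput 15 + 13 = 28.
node-B + node-C + node-E: power draw 8 + 8 + 13 = 29 ≤ 29, throughput 11 + 6 + 15 = 32.
Best is node-B, node-C, and node-E with total throughput 32.

32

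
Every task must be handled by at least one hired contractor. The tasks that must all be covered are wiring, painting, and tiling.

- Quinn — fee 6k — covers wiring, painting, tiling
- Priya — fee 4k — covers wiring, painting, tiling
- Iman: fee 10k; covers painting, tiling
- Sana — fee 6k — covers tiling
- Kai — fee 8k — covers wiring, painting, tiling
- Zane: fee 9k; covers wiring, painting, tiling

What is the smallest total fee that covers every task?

4

Priya alone covers wiring, painting, tiling — every task.
Total fee: 4.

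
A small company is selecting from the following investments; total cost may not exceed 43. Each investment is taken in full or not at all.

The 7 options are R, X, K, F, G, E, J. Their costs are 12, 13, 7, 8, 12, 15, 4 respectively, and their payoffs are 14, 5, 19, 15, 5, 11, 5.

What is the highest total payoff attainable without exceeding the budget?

Treat it as a binary knapsack problem.
R + K + F + J: cost 12 + 7 + 8 + 4 = 31 ≤ 43, payoff 14 + 19 + 15 + 5 = 53.
R + K + F + E: cost 12 + 7 + 8 + 15 = 42 ≤ 43, payoff 14 + 19 + 15 + 11 = 59.
R + K + F + G + J: cost 12 + 7 + 8 + 12 + 4 = 43 ≤ 43, payoff 14 + 19 + 15 + 5 + 5 = 58.
Best is R, K, F, and E with total payoff 59.

59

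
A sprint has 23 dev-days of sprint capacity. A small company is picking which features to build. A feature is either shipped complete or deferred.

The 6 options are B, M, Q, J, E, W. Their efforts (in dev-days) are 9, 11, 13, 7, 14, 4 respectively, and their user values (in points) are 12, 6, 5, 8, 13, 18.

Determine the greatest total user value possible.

Take B, J, and W: effort 9 + 7 + 4 = 20 ≤ 23, user value 12 + 8 + 18 = 38.
No other feasible combination does better.

38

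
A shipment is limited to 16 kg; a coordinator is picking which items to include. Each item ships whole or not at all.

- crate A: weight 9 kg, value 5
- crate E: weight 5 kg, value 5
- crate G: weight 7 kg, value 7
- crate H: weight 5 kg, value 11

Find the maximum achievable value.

18

Take crate G and crate H: weight 7 + 5 = 12 ≤ 16, value 7 + 11 = 18.
No other feasible combination does better.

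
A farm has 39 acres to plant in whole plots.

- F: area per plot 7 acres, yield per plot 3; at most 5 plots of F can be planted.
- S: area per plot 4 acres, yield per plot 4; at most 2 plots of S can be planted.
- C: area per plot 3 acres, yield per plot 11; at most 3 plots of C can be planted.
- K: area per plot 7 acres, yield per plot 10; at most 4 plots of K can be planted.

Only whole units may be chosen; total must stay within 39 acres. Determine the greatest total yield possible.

73

3×C and 4×K: area 37 ≤ 39, yield 3·11 + 4·10 = 73.
2×S, 3×C, and 3×K: area 38 ≤ 39, yield 2·4 + 3·11 + 3·10 = 71.
Best is 73.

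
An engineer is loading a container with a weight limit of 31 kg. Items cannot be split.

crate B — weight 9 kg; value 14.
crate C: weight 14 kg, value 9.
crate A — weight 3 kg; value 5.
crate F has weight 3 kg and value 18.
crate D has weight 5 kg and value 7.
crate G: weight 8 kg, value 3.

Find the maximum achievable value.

Take crate B, crate C, crate F, and crate D: weight 9 + 14 + 3 + 5 = 31 ≤ 31, value 14 + 9 + 18 + 7 = 48.
No other feasible combination does better.

48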